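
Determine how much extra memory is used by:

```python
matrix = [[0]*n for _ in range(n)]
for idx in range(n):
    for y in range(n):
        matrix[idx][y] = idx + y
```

Space complexity: O(n^2).
A 2D structure of size n x n is allocated.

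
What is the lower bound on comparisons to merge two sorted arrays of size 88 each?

To merge two sorted arrays of size 88, we need at least 175 comparisons in the worst case. An adversary can force every element to be compared.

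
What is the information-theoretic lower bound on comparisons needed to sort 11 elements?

There are 11! = 39916800 possible orderings. Each comparison gives 1 bit. We need at least ceil(log_2(39916800)) = 26 comparisons.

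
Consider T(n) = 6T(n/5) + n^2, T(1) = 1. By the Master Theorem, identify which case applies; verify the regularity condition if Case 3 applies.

a=6, b=5, f(n)=n^2.
log_5(6) = 1.113 < 2.
f(n) = Omega(n^(1.113+epsilon)) for some epsilon > 0, so Case 3 is the candidate.
Regularity: a*f(n/b) = 6*1*(n/5)^2 = (6/25)*1*n^2 <= c*f(n) with c = 6/25 < 1. Satisfied.
Case 3: T(n) = Theta(n^2).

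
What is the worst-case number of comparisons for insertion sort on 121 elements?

Insertion sort on reverse-sorted input: 1 + 2 + ... + (121-1) = 7260 comparisons.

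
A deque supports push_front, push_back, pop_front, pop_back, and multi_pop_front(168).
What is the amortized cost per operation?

Assign 2 credits to each push operation. A pop uses 1 saved credit. multi_pop_front(168) uses up to 168 saved credits from previous pushes. Credits never go negative. Amortized cost is O(1).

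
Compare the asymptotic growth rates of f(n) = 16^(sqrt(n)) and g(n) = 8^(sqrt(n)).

f(n) = 16^(sqrt(n)) grows faster: ratio is (16/8)^(sqrt(n)) -> infinity since 16/8 > 1.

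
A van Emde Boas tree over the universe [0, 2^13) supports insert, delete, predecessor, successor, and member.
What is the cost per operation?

vEB recursively partitions [0, 8192) into sqrt(u) clusters of size sqrt(u). Each operation recurses into either one cluster or the summary, never both: T(u) = T(sqrt(u)) + O(1) => T(u) = O(log log u) = O(log 13). This is worst-case, not just amortized.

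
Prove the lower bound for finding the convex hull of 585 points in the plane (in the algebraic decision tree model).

Reduction from sorting: given 585 numbers x_1,...,x_{585}, map x_i to the point (x_i, x_i^2) on the parabola y = x^2. All points are on the convex hull, and walking the hull gives them in sorted x-order. Since sorting requires Omega(n log n), so does planar convex hull.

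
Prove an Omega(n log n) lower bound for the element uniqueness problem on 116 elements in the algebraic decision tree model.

In the algebraic decision tree model, element uniqueness on 116 elements is equivalent to determining which cell of an arrangement of C(116,2) = 6670 hyperplanes x_i = x_j contains the input point. Ben-Or's theorem shows this requires Omega(n log n).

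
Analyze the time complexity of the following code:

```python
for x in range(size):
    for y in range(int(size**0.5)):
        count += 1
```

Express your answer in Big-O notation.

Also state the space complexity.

Time complexity: O(n * sqrt(n)).
Space complexity: O(1).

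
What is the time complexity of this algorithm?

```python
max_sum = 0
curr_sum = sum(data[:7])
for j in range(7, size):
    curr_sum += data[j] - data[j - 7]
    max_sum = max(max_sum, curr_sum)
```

Time complexity: O(n).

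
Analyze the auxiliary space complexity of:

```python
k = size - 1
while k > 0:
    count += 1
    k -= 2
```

Space complexity: O(1).
Only a constant amount of auxiliary storage is used; nothing grows with n.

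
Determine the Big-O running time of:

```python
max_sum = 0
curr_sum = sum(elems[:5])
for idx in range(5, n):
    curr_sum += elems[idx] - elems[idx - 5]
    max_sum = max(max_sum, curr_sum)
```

Time complexity: O(n).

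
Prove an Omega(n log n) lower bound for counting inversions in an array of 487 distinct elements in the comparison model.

Decision-tree argument: at any leaf, the comparisons made (with transitivity) must totally order all 487 elements -- otherwise some pair (i,j) is unordered, and an adversary can present two inputs agreeing on every comparison made but with that pair flipped, changing the inversion count by 1, so the leaf's output is wrong on one of them. Hence the tree has >= 487! leaves and height >= log_2(487!) = Omega(n log n). Modified merge sort achieves O(n log n).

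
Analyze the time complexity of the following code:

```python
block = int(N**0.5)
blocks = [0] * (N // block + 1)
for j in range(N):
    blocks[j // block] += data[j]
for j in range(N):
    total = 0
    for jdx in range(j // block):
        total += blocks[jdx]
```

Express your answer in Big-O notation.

Time complexity: O(n * sqrt(n)).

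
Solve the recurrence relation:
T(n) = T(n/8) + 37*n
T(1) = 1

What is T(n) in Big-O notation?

Geometric series: 37*n*(1 + 1/8 + 1/8^2 + ...) = O(n). T(n) = O(n).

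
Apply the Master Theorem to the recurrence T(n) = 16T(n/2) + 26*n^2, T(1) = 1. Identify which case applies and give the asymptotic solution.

a=16, b=2, f(n)=26*n^2.
log_2(16) = 4 > 2.
Since f(n) = O(n^2) is polynomially smaller than n^4, Case 1 applies.
T(n) = Theta(n^4).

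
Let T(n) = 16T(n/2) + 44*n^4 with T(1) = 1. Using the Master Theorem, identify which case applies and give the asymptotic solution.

a=16, b=2, f(n)=44*n^4.
log_2(16) = 4, so n^(log_b(a)) = n^4.
f(n) = Theta(n^4), so Case 2 applies.
T(n) = Theta(n^4 log n).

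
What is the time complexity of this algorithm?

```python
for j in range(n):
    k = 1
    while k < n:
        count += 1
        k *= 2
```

Time complexity: O(n log n).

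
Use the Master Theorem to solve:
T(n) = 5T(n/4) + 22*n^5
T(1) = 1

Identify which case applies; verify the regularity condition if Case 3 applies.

a=5, b=4, f(n)=22*n^5.
log_4(5) = 1.161 < 5.
f(n) = Omega(n^(1.161+epsilon)) for some epsilon > 0, so Case 3 is the candidate.
Regularity: a*f(n/b) = 5*22*(n/4)^5 = (5/1024)*22*n^5 <= c*f(n) with c = 5/1024 < 1. Satisfied.
Case 3: T(n) = Theta(n^5).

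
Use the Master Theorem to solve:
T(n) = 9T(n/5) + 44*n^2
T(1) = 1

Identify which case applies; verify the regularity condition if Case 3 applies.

a=9, b=5, f(n)=44*n^2.
log_5(9) = 1.365 < 2.
f(n) = Omega(n^(1.365+epsilon)) for some epsilon > 0, so Case 3 is the candidate.
Regularity: a*f(n/b) = 9*44*(n/5)^2 = (9/25)*44*n^2 <= c*f(n) with c = 9/25 < 1. Satisfied.
Case 3: T(n) = Theta(n^2).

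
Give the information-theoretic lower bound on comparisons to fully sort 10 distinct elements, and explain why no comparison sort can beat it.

A comparison sort is a binary decision tree whose leaves are the 10! = 3628800 possible output permutations. A binary tree with L leaves has height >= ceil(log_2(L)). So any comparison sort needs >= ceil(log_2(10!)) = 22 comparisons in the worst case.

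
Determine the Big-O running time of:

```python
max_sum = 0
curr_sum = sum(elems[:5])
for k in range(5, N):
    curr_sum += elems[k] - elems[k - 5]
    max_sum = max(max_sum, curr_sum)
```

Time complexity: O(n).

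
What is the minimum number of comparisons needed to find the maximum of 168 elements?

Finding the maximum requires 167 comparisons. Each comparison eliminates exactly one candidate. With 168 candidates, we need 167 eliminations.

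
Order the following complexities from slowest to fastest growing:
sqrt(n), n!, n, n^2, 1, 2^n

Ordered by growth rate: 1 < sqrt(n) < n < n^2 < 2^n < n!.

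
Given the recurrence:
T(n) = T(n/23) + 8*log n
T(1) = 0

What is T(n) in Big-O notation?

Each of the log_23(n) levels adds O(log n). T(n) = O(log^2 n).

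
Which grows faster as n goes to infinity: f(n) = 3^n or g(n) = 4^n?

g(n) = 4^n grows faster: (4/3)^n -> infinity since 4/3 > 1.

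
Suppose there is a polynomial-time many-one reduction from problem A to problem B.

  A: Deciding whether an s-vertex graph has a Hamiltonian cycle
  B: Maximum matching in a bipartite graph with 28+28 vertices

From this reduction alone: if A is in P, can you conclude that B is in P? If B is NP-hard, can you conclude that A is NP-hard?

A poly-time reduction A <=_p B transfers tractability DOWN (B easy => A easy) and hardness UP (A hard => B hard), not the reverse.
From A in P, the reduction alone does NOT give B in P: any problem in P trivially reduces to SAT, yet SAT is not known to be in P.
From B NP-hard, the reduction alone does NOT give A NP-hard: again, easy problems reduce to hard ones.
(Here in fact A is NP-complete and B is in P, so no such reduction is known -- its existence would imply P = NP; the analysis concerns only what the assumed reduction would or would not let you conclude.)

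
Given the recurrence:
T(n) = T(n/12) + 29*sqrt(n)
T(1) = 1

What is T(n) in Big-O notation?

Each level contributes sqrt(n/12^k). Geometric series with ratio 1/sqrt(12) < 1 sums to O(sqrt(n)).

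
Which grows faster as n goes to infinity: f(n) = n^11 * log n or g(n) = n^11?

f(n) = n^11 * log n grows faster: extra log n factor -> infinity.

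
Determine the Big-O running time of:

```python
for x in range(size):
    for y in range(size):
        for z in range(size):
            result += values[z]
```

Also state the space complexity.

Time complexity: O(n^3).
Space complexity: O(1).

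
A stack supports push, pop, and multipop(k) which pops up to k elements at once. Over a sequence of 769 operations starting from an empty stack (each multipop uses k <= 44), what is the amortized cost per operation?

Each element is pushed exactly once and popped at most once (whether by pop or as part of a multipop). So the total number of individual pops over the whole sequence is at most the number of pushes, which is at most 769. Total work <= 2 * 769, hence O(1) amortized per operation.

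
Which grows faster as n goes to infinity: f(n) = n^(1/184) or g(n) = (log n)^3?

f(n) = n^(1/184) grows faster: any positive power of n dominates any polylog.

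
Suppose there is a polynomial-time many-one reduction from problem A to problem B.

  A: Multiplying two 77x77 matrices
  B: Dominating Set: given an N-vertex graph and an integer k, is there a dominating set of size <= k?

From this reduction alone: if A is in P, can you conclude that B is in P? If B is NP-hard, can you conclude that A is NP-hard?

A poly-time reduction A <=_p B transfers tractability DOWN (B easy => A easy) and hardness UP (A hard => B hard), not the reverse.
From A in P, the reduction alone does NOT give B in P: any problem in P trivially reduces to SAT, yet SAT is not known to be in P.
From B NP-hard, the reduction alone does NOT give A NP-hard: again, easy problems reduce to hard ones.
(Here in fact A is P and B is NP-complete.)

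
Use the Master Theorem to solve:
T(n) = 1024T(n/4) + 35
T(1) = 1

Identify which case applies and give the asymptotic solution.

a=1024, b=4, f(n)=35.
log_4(1024) = 5 > 0.
Since f(n) = O(n^0) is polynomially smaller than n^5, Case 1 applies.
T(n) = Theta(n^5).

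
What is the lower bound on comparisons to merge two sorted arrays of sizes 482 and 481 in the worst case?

Adversary: with |482 - 481| <= 1 the inputs can be fully interleaved so that every adjacent pair in the merged output comes from different arrays. Then each of the 962 adjacent pairs must be directly compared, or the algorithm cannot determine their relative order. Standard merge meets this bound.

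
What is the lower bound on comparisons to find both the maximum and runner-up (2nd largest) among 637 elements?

Lower bound: finding the max needs 637-1 comparisons. By an adversary weight-doubling argument, the maximum element must personally win at least ceil(log_2(637)) = 10 comparisons in any correct algorithm. The 2nd largest is among those 10 direct losers, and distinguishing it requires 10-1 more comparisons. Total >= 637-1 + 10-1 = 645. A balanced tournament achieves this bound exactly.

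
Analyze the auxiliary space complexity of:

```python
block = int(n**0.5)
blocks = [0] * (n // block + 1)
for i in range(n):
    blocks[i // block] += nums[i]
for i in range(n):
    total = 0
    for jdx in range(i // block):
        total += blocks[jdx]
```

Space complexity: O(sqrt(n)).
Storage scales with sqrt(n).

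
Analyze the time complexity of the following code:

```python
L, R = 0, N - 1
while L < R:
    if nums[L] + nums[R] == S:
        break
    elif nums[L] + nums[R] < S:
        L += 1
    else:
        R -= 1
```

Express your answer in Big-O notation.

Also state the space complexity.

Time complexity: O(n).
Space complexity: O(1).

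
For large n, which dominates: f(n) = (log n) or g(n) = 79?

f(n) = (log n) grows faster: any unbounded function dominates a constant.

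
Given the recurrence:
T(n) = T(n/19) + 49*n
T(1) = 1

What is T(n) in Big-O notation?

Geometric series: 49*n*(1 + 1/19 + 1/19^2 + ...) = O(n). T(n) = O(n).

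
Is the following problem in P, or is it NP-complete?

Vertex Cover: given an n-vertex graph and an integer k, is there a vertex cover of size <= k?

This problem is NP-complete: one of Karp's 21 NP-complete problems (with k part of the input; for any fixed constant k it is in P).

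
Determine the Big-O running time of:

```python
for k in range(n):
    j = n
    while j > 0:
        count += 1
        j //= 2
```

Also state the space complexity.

Time complexity: O(n log n).
Space complexity: O(1).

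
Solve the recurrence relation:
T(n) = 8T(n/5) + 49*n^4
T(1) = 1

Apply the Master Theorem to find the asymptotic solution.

a=8, b=5, f(n)=49*n^4. log_5(8) = 1.292 < 4. Case 3: T(n) = O(n^4).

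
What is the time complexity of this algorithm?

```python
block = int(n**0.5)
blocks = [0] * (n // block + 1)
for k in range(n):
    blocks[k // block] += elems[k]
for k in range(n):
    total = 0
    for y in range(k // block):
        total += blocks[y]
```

Time complexity: O(n * sqrt(n)).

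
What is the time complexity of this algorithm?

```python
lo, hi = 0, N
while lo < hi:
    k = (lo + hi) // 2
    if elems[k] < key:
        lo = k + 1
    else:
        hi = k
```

Time complexity: O(log n).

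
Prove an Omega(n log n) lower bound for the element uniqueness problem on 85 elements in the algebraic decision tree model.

In the algebraic decision tree model, element uniqueness on 85 elements is equivalent to determining which cell of an arrangement of C(85,2) = 3570 hyperplanes x_i = x_j contains the input point. Ben-Or's theorem shows this requires Omega(n log n).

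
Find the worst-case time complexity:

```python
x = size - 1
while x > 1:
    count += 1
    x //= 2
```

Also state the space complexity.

Time complexity: O(log n).
Space complexity: O(1).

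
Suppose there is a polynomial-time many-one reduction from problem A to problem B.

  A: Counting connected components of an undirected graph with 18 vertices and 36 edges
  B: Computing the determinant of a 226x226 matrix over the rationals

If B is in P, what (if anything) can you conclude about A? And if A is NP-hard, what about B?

A poly-time reduction A <=_p B means any A-instance can be transformed to a B-instance in poly time.
If B is in P: compose the reduction with B's poly-time algorithm to solve A in poly time, so A is in P.
If A is NP-hard: every NP problem reduces to A, which reduces to B; composing reductions, every NP problem reduces to B, so B is NP-hard.
(Here in fact A is P and B is P.)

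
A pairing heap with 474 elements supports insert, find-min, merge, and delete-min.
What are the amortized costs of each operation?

Pairing heaps are self-adjusting heap-ordered trees. Insert and merge link two roots: O(1). Find-min reads the root: O(1). Delete-min removes the root, then pairs children in two passes; amortized cost is O(log 474) = O(log n).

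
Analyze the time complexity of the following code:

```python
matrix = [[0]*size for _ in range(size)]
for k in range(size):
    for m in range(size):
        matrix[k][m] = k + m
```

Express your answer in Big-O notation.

Time complexity: O(n^2).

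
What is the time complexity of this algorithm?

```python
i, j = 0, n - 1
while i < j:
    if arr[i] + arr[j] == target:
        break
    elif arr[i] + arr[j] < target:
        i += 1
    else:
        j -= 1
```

Time complexity: O(n).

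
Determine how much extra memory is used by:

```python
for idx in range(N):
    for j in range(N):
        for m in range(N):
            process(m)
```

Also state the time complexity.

Space complexity: O(1).
Only a constant amount of auxiliary storage is used; nothing grows with n.
Time complexity: O(n^3).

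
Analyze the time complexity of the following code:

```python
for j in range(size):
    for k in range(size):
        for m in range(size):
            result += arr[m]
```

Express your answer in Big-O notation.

Time complexity: O(n^3).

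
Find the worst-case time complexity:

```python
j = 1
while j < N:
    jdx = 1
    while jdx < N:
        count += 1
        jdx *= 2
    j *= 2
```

Time complexity: O(log^2 n).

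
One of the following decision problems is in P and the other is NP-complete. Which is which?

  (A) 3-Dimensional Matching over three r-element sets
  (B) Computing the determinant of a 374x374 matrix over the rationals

(A) is NP-complete: one of Karp's 21 NP-complete problems.
(B) is P: Gaussian elimination runs in O(n^3).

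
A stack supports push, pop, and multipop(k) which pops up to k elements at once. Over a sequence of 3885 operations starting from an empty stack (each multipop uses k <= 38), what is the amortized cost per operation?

Each element is pushed exactly once and popped at most once (whether by pop or as part of a multipop). So the total number of individual pops over the whole sequence is at most the number of pushes, which is at most 3885. Total work <= 2 * 3885, hence O(1) amortized per operation.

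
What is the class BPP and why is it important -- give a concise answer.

BPP (Bounded-error Probabilistic Polynomial time) is the class of problems solvable by a randomized algorithm in polynomial time with error probability at most 1/3. BPP contains P and is contained in PSPACE. It is widely conjectured that P = BPP, meaning randomness does not help for decision problems.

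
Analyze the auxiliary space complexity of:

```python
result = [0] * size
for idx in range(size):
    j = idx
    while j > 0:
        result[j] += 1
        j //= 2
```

Space complexity: O(n).
Auxiliary storage grows linearly with the input size n in the worst case.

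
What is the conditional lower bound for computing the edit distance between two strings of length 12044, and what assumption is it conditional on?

Under SETH (the Strong Exponential Time Hypothesis), edit distance on length-12044 strings cannot be computed in O(n^(2-epsilon)) time for any epsilon > 0 (Backurs-Indyk). The reduction is from CNF-SAT via the orthogonal vectors problem.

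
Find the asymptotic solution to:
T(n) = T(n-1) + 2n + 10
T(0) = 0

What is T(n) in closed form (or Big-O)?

Dominant term in sum is 2*sum(i, i=1..n) = 2*n*(n+1)/2 = O(n^2).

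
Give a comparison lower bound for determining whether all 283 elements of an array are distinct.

In the algebraic decision-tree model, the YES region for element distinctness on 283 elements has 283! connected components (one per ordering). Ben-Or's theorem then gives a lower bound of Omega(log(n!)) = Omega(n log n).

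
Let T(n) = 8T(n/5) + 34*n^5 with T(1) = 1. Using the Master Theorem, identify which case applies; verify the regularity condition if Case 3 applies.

a=8, b=5, f(n)=34*n^5.
log_5(8) = 1.292 < 5.
f(n) = Omega(n^(1.292+epsilon)) for some epsilon > 0, so Case 3 is the candidate.
Regularity: a*f(n/b) = 8*34*(n/5)^5 = (8/3125)*34*n^5 <= c*f(n) with c = 8/3125 < 1. Satisfied.
Case 3: T(n) = Theta(n^5).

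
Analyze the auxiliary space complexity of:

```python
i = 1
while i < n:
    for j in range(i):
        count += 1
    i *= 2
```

Space complexity: O(1).
Only a constant amount of auxiliary storage is used; nothing grows with n.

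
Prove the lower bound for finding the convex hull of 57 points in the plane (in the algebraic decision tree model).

Reduction from sorting: given 57 numbers x_1,...,x_{57}, map x_i to the point (x_i, x_i^2) on the parabola y = x^2. All points are on the convex hull, and walking the hull gives them in sorted x-order. Since sorting requires Omega(n log n), so does planar convex hull.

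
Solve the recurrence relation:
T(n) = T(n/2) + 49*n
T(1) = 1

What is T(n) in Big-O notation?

Geometric series: 49*n*(1 + 1/2 + 1/2^2 + ...) = O(n). T(n) = O(n).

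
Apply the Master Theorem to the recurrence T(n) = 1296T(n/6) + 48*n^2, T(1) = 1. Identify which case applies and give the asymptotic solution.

a=1296, b=6, f(n)=48*n^2.
log_6(1296) = 4 > 2.
Since f(n) = O(n^2) is polynomially smaller than n^4, Case 1 applies.
T(n) = Theta(n^4).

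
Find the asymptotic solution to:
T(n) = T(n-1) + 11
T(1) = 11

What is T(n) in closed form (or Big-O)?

Unrolling: T(n) = T(n-1) + 11 = T(n-2) + 2*11 = ... = T(1) + (n-1)*11 = 11 + (n-1)*11 = 11n.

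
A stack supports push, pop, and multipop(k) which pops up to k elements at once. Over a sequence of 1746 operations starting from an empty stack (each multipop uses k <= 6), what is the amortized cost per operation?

Each element is pushed exactly once and popped at most once (whether by pop or as part of a multipop). So the total number of individual pops over the whole sequence is at most the number of pushes, which is at most 1746. Total work <= 2 * 1746, hence O(1) amortized per operation.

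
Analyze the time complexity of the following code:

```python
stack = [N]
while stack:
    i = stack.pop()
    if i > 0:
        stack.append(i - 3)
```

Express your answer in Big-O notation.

Time complexity: O(n).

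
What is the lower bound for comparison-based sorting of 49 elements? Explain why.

A comparison-based sorting algorithm corresponds to a decision tree. With 49! possible permutations, the tree has 49! leaves. The height is at least log_2(49!) = Omega(n log n) by Stirling's approximation.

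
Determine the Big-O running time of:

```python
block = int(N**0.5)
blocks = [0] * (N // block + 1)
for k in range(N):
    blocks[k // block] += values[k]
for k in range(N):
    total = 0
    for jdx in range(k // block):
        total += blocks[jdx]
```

Time complexity: O(n * sqrt(n)).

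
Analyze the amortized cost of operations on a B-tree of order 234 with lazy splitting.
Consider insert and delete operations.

In a B-tree of order 234, a node splits when it has 234 keys. With lazy splitting, we use potential Phi = number of full nodes + number of near-empty nodes. Each split costs O(1) but reduces potential. Between splits, at least 117 insertions must occur in that node. Amortized structural cost is O(1) per operation, plus O(log_234 n) traversal.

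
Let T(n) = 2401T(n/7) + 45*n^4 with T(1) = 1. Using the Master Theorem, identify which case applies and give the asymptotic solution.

a=2401, b=7, f(n)=45*n^4.
log_7(2401) = 4, so n^(log_b(a)) = n^4.
f(n) = Theta(n^4), so Case 2 applies.
T(n) = Theta(n^4 log n).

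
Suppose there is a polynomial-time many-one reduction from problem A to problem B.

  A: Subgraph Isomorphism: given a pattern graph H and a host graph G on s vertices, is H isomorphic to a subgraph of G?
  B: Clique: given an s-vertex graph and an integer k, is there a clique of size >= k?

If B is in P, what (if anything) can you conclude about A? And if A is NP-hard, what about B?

A poly-time reduction A <=_p B means any A-instance can be transformed to a B-instance in poly time.
If B is in P: compose the reduction with B's poly-time algorithm to solve A in poly time, so A is in P.
If A is NP-hard: every NP problem reduces to A, which reduces to B; composing reductions, every NP problem reduces to B, so B is NP-hard.
(Here in fact A is NP-complete and B is NP-complete.)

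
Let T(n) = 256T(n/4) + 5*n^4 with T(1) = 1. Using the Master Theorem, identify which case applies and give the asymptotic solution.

a=256, b=4, f(n)=5*n^4.
log_4(256) = 4, so n^(log_b(a)) = n^4.
f(n) = Theta(n^4), so Case 2 applies.
T(n) = Theta(n^4 log n).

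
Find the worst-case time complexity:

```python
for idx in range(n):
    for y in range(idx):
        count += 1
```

Time complexity: O(n^2).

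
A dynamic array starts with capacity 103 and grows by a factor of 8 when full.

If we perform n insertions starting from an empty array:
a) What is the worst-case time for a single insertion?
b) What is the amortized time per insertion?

(a) Worst-case single insertion: O(n) -- when the array is full at capacity c, the resize copies all c elements, and c can be Theta(n).
(b) Resizes happen at sizes 103, 824, 6592, ... Total copy cost for n insertions: 103 + 824 + ... = O(n) (geometric series with ratio 1/8). Amortized cost per insertion: O(n)/n = O(1).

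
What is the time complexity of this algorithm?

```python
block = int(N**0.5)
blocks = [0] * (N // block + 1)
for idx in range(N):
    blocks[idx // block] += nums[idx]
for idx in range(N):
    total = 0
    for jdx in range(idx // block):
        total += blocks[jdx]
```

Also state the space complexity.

Time complexity: O(n * sqrt(n)).
Space complexity: O(sqrt(n)).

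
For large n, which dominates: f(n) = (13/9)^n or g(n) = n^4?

f(n) = (13/9)^n grows faster: (13/9)^n is exponential with base 13/9 > 1, dominating every polynomial.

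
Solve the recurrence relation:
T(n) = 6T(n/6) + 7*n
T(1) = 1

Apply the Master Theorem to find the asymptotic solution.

a=6, b=6, f(n)=7*n. log_6(6) = 1. Case 2: T(n) = O(n log n).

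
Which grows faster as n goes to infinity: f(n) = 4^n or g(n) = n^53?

f(n) = 4^n grows faster: any exponential with base > 1 dominates every polynomial.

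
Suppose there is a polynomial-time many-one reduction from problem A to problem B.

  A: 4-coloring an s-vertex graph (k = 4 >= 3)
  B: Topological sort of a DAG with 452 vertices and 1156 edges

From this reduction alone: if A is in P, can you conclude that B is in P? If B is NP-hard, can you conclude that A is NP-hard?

A poly-time reduction A <=_p B transfers tractability DOWN (B easy => A easy) and hardness UP (A hard => B hard), not the reverse.
From A in P, the reduction alone does NOT give B in P: any problem in P trivially reduces to SAT, yet SAT is not known to be in P.
From B NP-hard, the reduction alone does NOT give A NP-hard: again, easy problems reduce to hard ones.
(Here in fact A is NP-complete and B is in P, so no such reduction is known -- its existence would imply P = NP; the analysis concerns only what the assumed reduction would or would not let you conclude.)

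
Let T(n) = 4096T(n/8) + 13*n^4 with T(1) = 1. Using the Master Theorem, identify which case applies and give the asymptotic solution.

a=4096, b=8, f(n)=13*n^4.
log_8(4096) = 4, so n^(log_b(a)) = n^4.
f(n) = Theta(n^4), so Case 2 applies.
T(n) = Theta(n^4 log n).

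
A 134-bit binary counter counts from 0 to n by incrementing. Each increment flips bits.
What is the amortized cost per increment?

Bit i flips every 2^i increments. Total flips over n increments: sum_{i=0}^{134} n/2^i < 2n. Amortized cost: 2n/n = O(1).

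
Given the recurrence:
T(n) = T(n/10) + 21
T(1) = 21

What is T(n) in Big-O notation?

Each step divides n by 10 and adds 21. After log_10(n) steps, T(n) = O(log n).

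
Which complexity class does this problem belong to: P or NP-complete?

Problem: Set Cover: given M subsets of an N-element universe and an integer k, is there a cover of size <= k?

This problem is NP-complete: one of Karp's 21 NP-complete problems (with k part of the input).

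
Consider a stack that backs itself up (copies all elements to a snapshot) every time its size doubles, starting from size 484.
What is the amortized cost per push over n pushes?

Backups occur at sizes 484, 968, 1936, ..., copying 484 + 968 + 1936 + ... <= 2n elements total (geometric series). Spread over n pushes, the amortized backup cost is O(1) per push.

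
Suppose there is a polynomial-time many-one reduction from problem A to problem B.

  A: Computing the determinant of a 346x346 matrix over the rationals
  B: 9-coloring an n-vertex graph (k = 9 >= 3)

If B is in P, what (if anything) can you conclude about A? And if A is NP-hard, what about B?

A poly-time reduction A <=_p B means any A-instance can be transformed to a B-instance in poly time.
If B is in P: compose the reduction with B's poly-time algorithm to solve A in poly time, so A is in P.
If A is NP-hard: every NP problem reduces to A, which reduces to B; composing reductions, every NP problem reduces to B, so B is NP-hard.
(Here in fact A is P and B is NP-complete.)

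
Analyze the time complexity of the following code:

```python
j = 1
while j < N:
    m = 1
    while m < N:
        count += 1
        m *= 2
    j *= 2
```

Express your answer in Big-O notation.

Time complexity: O(log^2 n).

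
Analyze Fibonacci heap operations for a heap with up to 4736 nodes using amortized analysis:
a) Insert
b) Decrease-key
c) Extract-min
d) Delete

Fibonacci heaps use lazy consolidation. Potential function Phi = t + 2m (t = number of trees, m = marked nodes).
- Insert: O(1) actual, Delta Phi = +1 (one new tree) => O(1) amortized.
- Decrease-key: with c cascading cuts, actual cost is O(c); Delta Phi <= c - 2(c-1) + 2 = 4 - c (c new trees; >= c-1 marks cleared; <= 1 new mark). Amortized O(c) + (4 - c) = O(1).
- Extract-min: O(D(n) + t) actual; consolidation drops t to <= D(n)+1, so Delta Phi pays for the t term. D(n) = O(log n) for n = 4736 => O(log n) amortized.
- Delete: decrease-key to -inf then extract-min = O(log n).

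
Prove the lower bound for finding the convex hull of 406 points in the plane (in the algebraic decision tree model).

Reduction from sorting: given 406 numbers x_1,...,x_{406}, map x_i to the point (x_i, x_i^2) on the parabola y = x^2. All points are on the convex hull, and walking the hull gives them in sorted x-order. Since sorting requires Omega(n log n), so does planar convex hull.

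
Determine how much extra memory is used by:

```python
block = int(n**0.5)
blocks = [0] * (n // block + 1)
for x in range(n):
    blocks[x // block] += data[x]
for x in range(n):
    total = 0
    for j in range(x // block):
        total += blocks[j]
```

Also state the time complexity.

Space complexity: O(sqrt(n)).
Storage scales with sqrt(n).
Time complexity: O(n * sqrt(n)).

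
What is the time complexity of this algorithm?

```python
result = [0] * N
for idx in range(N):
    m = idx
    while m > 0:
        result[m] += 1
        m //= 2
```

Time complexity: O(n log n).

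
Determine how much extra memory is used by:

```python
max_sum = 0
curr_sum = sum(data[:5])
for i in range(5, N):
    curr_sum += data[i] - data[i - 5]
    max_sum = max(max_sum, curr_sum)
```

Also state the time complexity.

Space complexity: O(1).
Only a constant amount of auxiliary storage is used; nothing grows with n.
Time complexity: O(n).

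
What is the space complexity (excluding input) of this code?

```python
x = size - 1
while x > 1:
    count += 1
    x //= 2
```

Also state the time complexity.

Space complexity: O(1).
Only a constant amount of auxiliary storage is used; nothing grows with n.
Time complexity: O(log n).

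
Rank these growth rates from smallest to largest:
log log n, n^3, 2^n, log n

Ordered by growth rate: log log n < log n < n^3 < 2^n.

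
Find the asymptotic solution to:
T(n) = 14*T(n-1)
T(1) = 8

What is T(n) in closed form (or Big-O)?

Each step multiplies by 14. T(n) = T(1)*14^(n-1) = 8*14^(n-1).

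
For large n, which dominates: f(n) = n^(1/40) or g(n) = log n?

f(n) = n^(1/40) grows faster: any positive power of n dominates log n.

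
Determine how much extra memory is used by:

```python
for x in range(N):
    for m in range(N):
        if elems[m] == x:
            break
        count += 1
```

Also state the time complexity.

Space complexity: O(1).
Only a constant amount of auxiliary storage is used; nothing grows with n.
Time complexity: O(n^2).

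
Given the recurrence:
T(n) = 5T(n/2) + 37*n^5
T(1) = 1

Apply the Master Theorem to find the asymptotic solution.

a=5, b=2, f(n)=37*n^5. log_2(5) = 2.322 < 5. Case 3: T(n) = O(n^5).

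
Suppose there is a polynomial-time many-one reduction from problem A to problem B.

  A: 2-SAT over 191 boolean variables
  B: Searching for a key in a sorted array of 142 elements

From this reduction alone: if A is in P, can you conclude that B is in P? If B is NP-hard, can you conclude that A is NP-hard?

A poly-time reduction A <=_p B transfers tractability DOWN (B easy => A easy) and hardness UP (A hard => B hard), not the reverse.
From A in P, the reduction alone does NOT give B in P: any problem in P trivially reduces to SAT, yet SAT is not known to be in P.
From B NP-hard, the reduction alone does NOT give A NP-hard: again, easy problems reduce to hard ones.
(Here in fact A is P and B is P.)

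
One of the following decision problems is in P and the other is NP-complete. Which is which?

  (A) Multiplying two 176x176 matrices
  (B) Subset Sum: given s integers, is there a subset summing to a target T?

(A) is P: the schoolbook algorithm runs in O(n^3).
(B) is NP-complete: one of Karp's 21 NP-complete problems.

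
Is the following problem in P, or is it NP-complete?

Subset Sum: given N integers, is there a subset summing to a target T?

This problem is NP-complete: one of Karp's 21 NP-complete problems.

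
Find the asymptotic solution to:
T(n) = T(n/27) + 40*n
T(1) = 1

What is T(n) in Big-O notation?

Geometric series: 40*n*(1 + 1/27 + 1/27^2 + ...) = O(n). T(n) = O(n).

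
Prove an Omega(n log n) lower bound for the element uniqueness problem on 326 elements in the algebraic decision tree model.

In the algebraic decision tree model, element uniqueness on 326 elements is equivalent to determining which cell of an arrangement of C(326,2) = 52975 hyperplanes x_i = x_j contains the input point. Ben-Or's theorem shows this requires Omega(n log n).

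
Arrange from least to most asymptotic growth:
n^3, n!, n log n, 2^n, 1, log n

Ordered by growth rate: 1 < log n < n log n < n^3 < 2^n < n!.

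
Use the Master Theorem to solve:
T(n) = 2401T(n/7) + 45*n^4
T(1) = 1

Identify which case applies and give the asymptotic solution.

a=2401, b=7, f(n)=45*n^4.
log_7(2401) = 4, so n^(log_b(a)) = n^4.
f(n) = Theta(n^4), so Case 2 applies.
T(n) = Theta(n^4 log n).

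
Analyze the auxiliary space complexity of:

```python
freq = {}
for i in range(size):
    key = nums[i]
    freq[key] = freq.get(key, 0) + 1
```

Space complexity: O(n).
Auxiliary storage grows linearly with the input size n in the worst case.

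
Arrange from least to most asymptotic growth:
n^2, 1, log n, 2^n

Ordered by growth rate: 1 < log n < n^2 < 2^n.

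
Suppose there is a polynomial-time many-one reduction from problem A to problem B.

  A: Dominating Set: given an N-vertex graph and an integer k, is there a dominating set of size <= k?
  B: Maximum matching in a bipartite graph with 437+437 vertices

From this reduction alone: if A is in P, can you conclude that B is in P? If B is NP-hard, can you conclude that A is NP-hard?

A poly-time reduction A <=_p B transfers tractability DOWN (B easy => A easy) and hardness UP (A hard => B hard), not the reverse.
From A in P, the reduction alone does NOT give B in P: any problem in P trivially reduces to SAT, yet SAT is not known to be in P.
From B NP-hard, the reduction alone does NOT give A NP-hard: again, easy problems reduce to hard ones.
(Here in fact A is NP-complete and B is in P, so no such reduction is known -- its existence would imply P = NP; the analysis concerns only what the assumed reduction would or would not let you conclude.)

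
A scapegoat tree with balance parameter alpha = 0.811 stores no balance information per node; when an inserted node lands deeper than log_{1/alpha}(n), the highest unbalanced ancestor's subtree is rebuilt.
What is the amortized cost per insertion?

Search/insert path is O(log n). A rebuild of a subtree of size s costs O(s), but with alpha = 0.811 at least Omega(s) insertions must have occurred in that subtree since its last rebuild. Charging O(1) of the rebuild to each such insertion gives O(log n) amortized.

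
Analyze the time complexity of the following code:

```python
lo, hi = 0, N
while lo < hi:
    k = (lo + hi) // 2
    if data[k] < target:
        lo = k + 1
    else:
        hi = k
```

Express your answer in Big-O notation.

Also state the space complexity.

Time complexity: O(log n).
Space complexity: O(1).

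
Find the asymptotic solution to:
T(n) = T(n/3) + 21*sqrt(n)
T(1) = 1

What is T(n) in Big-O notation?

Each level contributes sqrt(n/3^k). Geometric series with ratio 1/sqrt(3) < 1 sums to O(sqrt(n)).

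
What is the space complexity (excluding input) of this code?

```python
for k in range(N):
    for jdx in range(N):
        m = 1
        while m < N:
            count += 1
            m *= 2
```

Space complexity: O(1).
Only a constant amount of auxiliary storage is used; nothing grows with n.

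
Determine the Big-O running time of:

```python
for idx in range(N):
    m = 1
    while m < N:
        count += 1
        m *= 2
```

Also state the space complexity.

Time complexity: O(n log n).
Space complexity: O(1).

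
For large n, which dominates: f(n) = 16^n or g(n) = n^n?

g(n) = n^n grows faster: n^n / 16^n = (n/16)^n -> infinity once n > 16.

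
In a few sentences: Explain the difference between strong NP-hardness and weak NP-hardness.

A problem is strongly NP-hard if it remains NP-hard even when all numbers in the input are bounded by a polynomial in the input length. A weakly NP-hard problem admits a pseudopolynomial algorithm. Subset Sum is weakly NP-hard (has O(nW) DP). 3-SAT is strongly NP-hard (no numeric parameters).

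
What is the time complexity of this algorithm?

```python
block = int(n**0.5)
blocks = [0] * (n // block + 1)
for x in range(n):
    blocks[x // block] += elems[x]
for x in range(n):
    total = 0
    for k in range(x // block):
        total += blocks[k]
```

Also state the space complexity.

Time complexity: O(n * sqrt(n)).
Space complexity: O(sqrt(n)).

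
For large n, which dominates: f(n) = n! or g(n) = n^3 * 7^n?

f(n) = n! grows faster: by Stirling n! ~ (n/e)^n sqrt(2*pi*n); (n/e)^n eventually dominates n^3 * 7^n.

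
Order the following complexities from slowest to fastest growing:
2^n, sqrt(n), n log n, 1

Ordered by growth rate: 1 < sqrt(n) < n log n < 2^n.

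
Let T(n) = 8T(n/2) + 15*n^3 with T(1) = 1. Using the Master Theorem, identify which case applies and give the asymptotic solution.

a=8, b=2, f(n)=15*n^3.
log_2(8) = 3, so n^(log_b(a)) = n^3.
f(n) = Theta(n^3), so Case 2 applies.
T(n) = Theta(n^3 log n).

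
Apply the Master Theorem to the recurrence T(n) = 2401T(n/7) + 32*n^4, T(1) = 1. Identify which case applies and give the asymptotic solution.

a=2401, b=7, f(n)=32*n^4.
log_7(2401) = 4, so n^(log_b(a)) = n^4.
f(n) = Theta(n^4), so Case 2 applies.
T(n) = Theta(n^4 log n).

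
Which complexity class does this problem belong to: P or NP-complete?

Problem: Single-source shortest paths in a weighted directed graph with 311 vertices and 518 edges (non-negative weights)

This problem is in P: Dijkstra's algorithm runs in O((V+E) log V).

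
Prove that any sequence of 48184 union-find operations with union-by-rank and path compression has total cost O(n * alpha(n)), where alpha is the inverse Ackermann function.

Using Tarjan's analysis with rank-based potential function. Union-by-rank keeps tree height O(log n). Path compression flattens paths during find. For n = 48184 operations, total cost is O(n * alpha(n)), effectively O(n) since alpha grows incredibly slowly.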